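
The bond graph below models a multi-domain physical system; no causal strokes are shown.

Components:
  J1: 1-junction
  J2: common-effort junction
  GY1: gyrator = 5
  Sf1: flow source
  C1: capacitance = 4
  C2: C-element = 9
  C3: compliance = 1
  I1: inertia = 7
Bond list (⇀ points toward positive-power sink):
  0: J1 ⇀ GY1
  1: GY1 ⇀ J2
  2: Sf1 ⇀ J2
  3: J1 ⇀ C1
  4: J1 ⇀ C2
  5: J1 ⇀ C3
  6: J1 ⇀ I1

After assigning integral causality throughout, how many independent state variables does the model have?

4  (C1, C2, C3, I1 all integral)

β2 stroke at Sf1  (Sf1: flow source, stroke at near end)
β1 stroke at J2  (J2: last free bond brings effort in)
β0 stroke at J1  (GY1: gyrator matches bond 1)
β3 stroke at J1  (C1 outputs effort q/C1)
β4 stroke at J1  (C2: C, integral causality)
β5 stroke at J1  (C3: C, integral causality)
β6 stroke at I1  (only one flow-in slot at J1)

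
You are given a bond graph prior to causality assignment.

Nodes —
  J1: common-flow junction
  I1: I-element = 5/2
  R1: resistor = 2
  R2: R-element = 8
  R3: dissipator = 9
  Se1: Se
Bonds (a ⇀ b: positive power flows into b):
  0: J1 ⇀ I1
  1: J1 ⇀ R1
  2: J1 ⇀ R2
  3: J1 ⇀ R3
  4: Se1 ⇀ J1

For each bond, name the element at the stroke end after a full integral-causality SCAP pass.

#4 →J1  (Se1 fixes effort; stroke away)
#0 →I1  (prefer integral on I1)
#1 →J1  (1-jn J1 has f-setter on 0)
#2 →J1  (1-jn J1 has f-setter on 0)
#3 →J1  (J1: bond 0 brought flow, rest push out)

bond 0 stroke at I1
bond 1 stroke at J1
bond 2 stroke at J1
bond 3 stroke at J1
bond 4 stroke at J1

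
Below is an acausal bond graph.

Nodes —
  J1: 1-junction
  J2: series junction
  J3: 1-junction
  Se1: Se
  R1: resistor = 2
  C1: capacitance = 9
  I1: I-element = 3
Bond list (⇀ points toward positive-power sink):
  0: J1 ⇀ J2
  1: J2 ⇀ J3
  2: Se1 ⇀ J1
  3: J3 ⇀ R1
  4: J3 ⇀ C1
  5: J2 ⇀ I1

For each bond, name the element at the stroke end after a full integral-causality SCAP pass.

b0 →J2
b1 →J2
b2 →J1
b3 →J3
b4 →J3
b5 →I1

#2 stroke→J1  (source Se1 imposes e)
#0 stroke→J2  (only one flow-in slot at J1)
#4 stroke→J3  (C1: C, integral causality)
#5 stroke→I1  (I1 outputs flow p/I1)
#1 stroke→J2  (J2: bond 5 brought flow, rest push out)
#3 stroke→J3  (J3 flow already set via bond 1)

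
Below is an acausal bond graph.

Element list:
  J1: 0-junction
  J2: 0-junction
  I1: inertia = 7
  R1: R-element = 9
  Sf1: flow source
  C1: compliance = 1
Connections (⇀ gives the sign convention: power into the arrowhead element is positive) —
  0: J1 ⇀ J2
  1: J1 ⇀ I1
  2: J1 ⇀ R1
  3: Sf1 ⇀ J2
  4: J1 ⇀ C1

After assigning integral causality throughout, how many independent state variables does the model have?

2  (C1, I1 all integral)

bond 3 →Sf1  (source Sf1 imposes f)
bond 0 →J2  (J2: last free bond brings effort in)
bond 1 →I1  (I1: I, integral causality)
bond 4 →J1  (C1 outputs effort q/C1)
bond 2 →R1  (J1 effort already set via bond 4)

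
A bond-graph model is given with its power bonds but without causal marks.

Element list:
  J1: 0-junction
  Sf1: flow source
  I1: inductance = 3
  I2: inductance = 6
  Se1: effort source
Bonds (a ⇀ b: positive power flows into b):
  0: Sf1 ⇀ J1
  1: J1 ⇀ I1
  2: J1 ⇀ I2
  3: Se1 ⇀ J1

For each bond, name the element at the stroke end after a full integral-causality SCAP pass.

bond 0 stroke→Sf1
bond 1 stroke→I1
bond 2 stroke→I2
bond 3 stroke→J1

bond 0 |Sf1  (Sf1 (Sf) sets flow on bond)
bond 3 |J1  (source Se1 imposes e)
bond 1 |I1  (J1 effort already set via bond 3)
bond 2 |I2  (J1 effort already set via bond 3)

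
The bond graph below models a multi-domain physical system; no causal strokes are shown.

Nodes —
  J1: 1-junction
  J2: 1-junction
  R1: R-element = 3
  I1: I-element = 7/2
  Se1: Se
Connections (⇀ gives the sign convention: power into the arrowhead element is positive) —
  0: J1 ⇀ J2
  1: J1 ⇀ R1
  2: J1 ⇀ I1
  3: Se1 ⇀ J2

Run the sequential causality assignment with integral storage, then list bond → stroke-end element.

#3 stroke at J2  (Se1 (Se) sets effort on bond)
#0 stroke at J1  (J2: last free bond brings flow in)
#2 stroke at I1  (I1 integral (f out))
#1 stroke at J1  (1-jn J1 has f-setter on 2)

β0 stroke→J1
β1 stroke→J1
β2 stroke→I1
β3 stroke→J2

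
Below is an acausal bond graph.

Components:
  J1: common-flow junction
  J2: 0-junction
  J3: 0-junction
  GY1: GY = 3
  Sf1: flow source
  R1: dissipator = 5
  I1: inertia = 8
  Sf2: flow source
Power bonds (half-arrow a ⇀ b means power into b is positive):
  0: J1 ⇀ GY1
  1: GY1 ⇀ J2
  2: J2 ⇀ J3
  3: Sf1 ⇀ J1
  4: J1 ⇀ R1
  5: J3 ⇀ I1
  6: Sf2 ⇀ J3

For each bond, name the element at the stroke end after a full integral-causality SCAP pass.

b0 |J1
b1 |J2
b2 |J3
b3 |Sf1
b4 |J1
b5 |I1
b6 |Sf2

β3 stroke at Sf1  (source Sf1 imposes f)
β6 stroke at Sf2  (Sf2 (Sf) sets flow on bond)
β0 stroke at J1  (J1 flow already set via bond 3)
β4 stroke at J1  (J1: bond 3 brought flow, rest push out)
β1 stroke at J2  (GY GY1: same side as bond 0)
β2 stroke at J3  (0-jn J2 has e-setter on 1)
β5 stroke at I1  (common-e at J3 fixed by 2)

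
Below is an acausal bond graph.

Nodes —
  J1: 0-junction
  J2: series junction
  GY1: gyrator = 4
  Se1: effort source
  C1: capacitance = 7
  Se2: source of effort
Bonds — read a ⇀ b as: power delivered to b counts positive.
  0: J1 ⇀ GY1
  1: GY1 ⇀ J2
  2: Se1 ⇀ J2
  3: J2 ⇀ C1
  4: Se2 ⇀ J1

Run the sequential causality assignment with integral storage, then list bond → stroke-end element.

bond 0 |GY1
bond 1 |GY1
bond 2 |J2
bond 3 |J2
bond 4 |J1

#2 |J2  (source Se1 imposes e)
#4 |J1  (source Se2 imposes e)
#0 |GY1  (common-e at J1 fixed by 4)
#1 |GY1  (GY1: gyrator matches bond 0)
#3 |J2  (common-f at J2 fixed by 1)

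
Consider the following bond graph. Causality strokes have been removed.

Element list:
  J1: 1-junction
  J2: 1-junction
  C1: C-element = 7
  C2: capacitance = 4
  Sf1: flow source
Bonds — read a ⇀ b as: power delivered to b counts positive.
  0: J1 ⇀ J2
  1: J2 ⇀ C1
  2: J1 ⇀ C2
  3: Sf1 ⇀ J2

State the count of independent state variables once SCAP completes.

#3 |Sf1  (Sf1 fixes flow; stroke at Sf1)
#0 |J2  (common-f at J2 fixed by 3)
#1 |J2  (J2: bond 3 brought flow, rest push out)
#2 |J1  (J1: bond 0 brought flow, rest push out)

2  (C1, C2 all integral)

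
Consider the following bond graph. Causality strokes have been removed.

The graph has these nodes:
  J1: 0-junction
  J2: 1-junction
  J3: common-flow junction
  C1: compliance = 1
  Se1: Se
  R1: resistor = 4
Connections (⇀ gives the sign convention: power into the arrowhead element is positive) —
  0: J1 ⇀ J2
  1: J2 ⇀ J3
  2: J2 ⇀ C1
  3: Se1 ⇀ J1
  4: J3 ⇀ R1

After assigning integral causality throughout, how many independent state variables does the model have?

1  (C1 all integral)

β3 stroke→J1  (Se1 (Se) sets effort on bond)
β0 stroke→J2  (J1 effort already set via bond 3)
β2 stroke→J2  (prefer integral on C1)
β1 stroke→J3  (only one flow-in slot at J2)
β4 stroke→R1  (J3: last free bond brings flow in)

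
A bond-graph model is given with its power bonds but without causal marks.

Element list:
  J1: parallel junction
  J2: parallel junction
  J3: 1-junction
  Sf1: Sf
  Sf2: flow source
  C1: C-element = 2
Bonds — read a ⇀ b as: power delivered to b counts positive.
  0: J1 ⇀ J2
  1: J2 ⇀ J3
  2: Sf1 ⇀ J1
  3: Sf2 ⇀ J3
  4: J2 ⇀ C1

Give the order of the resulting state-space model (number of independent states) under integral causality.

bond 2 stroke at Sf1  (Sf1: flow source, stroke at near end)
bond 3 stroke at Sf2  (source Sf2 imposes f)
bond 0 stroke at J1  (J1: last free bond brings effort in)
bond 1 stroke at J3  (J3 flow already set via bond 3)
bond 4 stroke at J2  (only one effort-in slot at J2)

1  (C1 all integral)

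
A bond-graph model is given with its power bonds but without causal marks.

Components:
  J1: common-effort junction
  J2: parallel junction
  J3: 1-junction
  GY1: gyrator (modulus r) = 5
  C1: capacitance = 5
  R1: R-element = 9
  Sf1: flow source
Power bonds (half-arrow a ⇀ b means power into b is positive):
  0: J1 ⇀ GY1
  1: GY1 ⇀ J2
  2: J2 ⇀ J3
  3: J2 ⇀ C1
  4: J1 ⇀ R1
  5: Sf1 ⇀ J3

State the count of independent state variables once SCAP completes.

1  (C1 all integral)

#5 stroke at Sf1  (Sf1: flow source, stroke at near end)
#2 stroke at J3  (J3: bond 5 brought flow, rest push out)
#3 stroke at J2  (C1 integral (e out))
#1 stroke at GY1  (common-e at J2 fixed by 3)
#0 stroke at GY1  (through GY1, causality inverts; strokes same side of GY1)
#4 stroke at J1  (J1 needs exactly one e-in)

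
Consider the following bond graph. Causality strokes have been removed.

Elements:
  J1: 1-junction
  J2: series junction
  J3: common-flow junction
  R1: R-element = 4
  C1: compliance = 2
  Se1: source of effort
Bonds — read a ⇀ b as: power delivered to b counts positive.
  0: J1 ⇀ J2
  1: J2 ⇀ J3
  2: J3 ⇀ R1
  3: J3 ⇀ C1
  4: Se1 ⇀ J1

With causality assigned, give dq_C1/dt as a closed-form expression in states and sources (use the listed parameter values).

β4 stroke→J1  (Se1 fixes effort; stroke away)
β0 stroke→J2  (only one flow-in slot at J1)
β1 stroke→J3  (J2 needs exactly one f-in)
β3 stroke→J3  (C1 integral (e out))
β2 stroke→R1  (only one flow-in slot at J3)

dq_C1/dt = E_Se1/4 - q_C1/8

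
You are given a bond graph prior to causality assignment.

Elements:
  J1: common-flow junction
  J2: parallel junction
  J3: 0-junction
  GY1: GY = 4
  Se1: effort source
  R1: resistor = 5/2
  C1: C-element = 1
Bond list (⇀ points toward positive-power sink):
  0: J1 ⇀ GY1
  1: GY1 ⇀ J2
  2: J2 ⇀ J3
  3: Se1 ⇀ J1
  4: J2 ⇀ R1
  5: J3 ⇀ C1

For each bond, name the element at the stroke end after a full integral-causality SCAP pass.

bond 3 |J1  (Se1 fixes effort; stroke away)
bond 0 |GY1  (J1 needs exactly one f-in)
bond 1 |GY1  (GY1 both-in/both-out from 0)
bond 5 |J3  (C1: C, integral causality)
bond 2 |J2  (J3 effort already set via bond 5)
bond 4 |R1  (J2: bond 2 brought effort, rest push out)

β0 stroke→GY1
β1 stroke→GY1
β2 stroke→J2
β3 stroke→J1
β4 stroke→R1
β5 stroke→J3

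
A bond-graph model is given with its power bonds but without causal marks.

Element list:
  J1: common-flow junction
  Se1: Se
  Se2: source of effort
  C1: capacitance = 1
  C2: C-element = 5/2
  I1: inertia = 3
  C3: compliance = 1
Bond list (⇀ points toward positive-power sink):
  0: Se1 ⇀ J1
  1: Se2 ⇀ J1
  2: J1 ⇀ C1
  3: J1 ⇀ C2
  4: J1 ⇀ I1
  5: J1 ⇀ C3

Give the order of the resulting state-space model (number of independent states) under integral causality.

4  (C1, C2, C3, I1 all integral)

#0 |J1  (Se1 fixes effort; stroke away)
#1 |J1  (Se2: effort source, stroke at far end)
#2 |J1  (C1 integral (e out))
#3 |J1  (prefer integral on C2)
#4 |I1  (prefer integral on I1)
#5 |J1  (1-jn J1 has f-setter on 4)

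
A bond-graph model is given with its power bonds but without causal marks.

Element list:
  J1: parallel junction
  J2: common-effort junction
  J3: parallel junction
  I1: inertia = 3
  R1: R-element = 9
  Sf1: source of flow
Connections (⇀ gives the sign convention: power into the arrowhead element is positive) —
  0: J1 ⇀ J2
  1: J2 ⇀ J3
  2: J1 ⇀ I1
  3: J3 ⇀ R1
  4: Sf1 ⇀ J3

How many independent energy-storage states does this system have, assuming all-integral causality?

b4 stroke at Sf1  (Sf1 fixes flow; stroke at Sf1)
b2 stroke at I1  (I1 outputs flow p/I1)
b0 stroke at J1  (only one effort-in slot at J1)
b1 stroke at J2  (J2: last free bond brings effort in)
b3 stroke at J3  (closing 0-jn rule on J3)

1  (I1 all integral)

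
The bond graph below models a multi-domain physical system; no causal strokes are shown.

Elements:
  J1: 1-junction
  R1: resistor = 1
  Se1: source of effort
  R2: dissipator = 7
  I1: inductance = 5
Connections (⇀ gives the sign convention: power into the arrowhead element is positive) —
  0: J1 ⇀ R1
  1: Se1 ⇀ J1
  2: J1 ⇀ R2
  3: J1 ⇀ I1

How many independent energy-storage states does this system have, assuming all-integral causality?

b1 stroke→J1  (Se1: effort source, stroke at far end)
b3 stroke→I1  (I1: I, integral causality)
b0 stroke→J1  (1-jn J1 has f-setter on 3)
b2 stroke→J1  (J1: bond 3 brought flow, rest push out)

1  (I1 all integral)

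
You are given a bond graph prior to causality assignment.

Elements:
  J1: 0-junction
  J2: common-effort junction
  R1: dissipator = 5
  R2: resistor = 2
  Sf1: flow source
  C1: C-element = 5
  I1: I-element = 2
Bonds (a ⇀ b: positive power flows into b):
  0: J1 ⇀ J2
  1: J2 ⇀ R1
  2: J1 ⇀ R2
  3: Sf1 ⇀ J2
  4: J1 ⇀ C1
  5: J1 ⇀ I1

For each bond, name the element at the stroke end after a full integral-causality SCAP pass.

bond 3 →Sf1  (Sf1: flow source, stroke at near end)
bond 4 →J1  (C1: C, integral causality)
bond 0 →J2  (J1: bond 4 brought effort, rest push out)
bond 2 →R2  (common-e at J1 fixed by 4)
bond 5 →I1  (0-jn J1 has e-setter on 4)
bond 1 →R1  (J2 effort already set via bond 0)

bond 0 stroke→J2
bond 1 stroke→R1
bond 2 stroke→R2
bond 3 stroke→Sf1
bond 4 stroke→J1
bond 5 stroke→I1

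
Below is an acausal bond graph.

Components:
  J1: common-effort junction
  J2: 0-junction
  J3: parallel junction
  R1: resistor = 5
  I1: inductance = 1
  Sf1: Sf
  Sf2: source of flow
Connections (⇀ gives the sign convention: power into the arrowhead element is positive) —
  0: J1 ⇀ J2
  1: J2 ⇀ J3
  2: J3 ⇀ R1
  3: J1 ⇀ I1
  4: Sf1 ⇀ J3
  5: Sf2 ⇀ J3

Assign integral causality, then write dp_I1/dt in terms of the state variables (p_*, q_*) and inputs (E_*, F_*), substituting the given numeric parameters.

b4 stroke at Sf1  (Sf1 fixes flow; stroke at Sf1)
b5 stroke at Sf2  (Sf2 fixes flow; stroke at Sf2)
b3 stroke at I1  (I1 integral (f out))
b0 stroke at J1  (only one effort-in slot at J1)
b1 stroke at J2  (closing 0-jn rule on J2)
b2 stroke at J3  (closing 0-jn rule on J3)

dp_I1/dt = 5*F_Sf1 + 5*F_Sf2 - 5*p_I1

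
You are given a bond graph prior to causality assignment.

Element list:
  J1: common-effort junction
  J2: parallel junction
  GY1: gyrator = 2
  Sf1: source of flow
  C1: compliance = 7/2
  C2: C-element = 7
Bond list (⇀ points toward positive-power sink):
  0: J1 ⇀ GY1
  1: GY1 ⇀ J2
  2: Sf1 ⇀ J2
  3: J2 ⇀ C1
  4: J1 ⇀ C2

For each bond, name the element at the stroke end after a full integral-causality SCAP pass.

#0 →GY1
#1 →GY1
#2 →Sf1
#3 →J2
#4 →J1

#2 →Sf1  (source Sf1 imposes f)
#3 →J2  (prefer integral on C1)
#1 →GY1  (0-jn J2 has e-setter on 3)
#0 →GY1  (GY GY1: same side as bond 1)
#4 →J1  (J1 needs exactly one e-in)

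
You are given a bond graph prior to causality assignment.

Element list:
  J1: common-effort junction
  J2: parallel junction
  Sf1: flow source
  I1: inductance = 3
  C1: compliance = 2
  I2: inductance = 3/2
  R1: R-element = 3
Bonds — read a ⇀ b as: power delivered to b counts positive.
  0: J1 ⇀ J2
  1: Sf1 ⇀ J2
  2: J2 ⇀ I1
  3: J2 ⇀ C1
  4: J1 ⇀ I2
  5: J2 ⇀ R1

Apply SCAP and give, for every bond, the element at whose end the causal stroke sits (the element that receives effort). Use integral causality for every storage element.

#0 stroke at J1
#1 stroke at Sf1
#2 stroke at I1
#3 stroke at J2
#4 stroke at I2
#5 stroke at R1

#1 stroke→Sf1  (Sf1 (Sf) sets flow on bond)
#2 stroke→I1  (I1 outputs flow p/I1)
#3 stroke→J2  (C1 integral (e out))
#0 stroke→J1  (common-e at J2 fixed by 3)
#5 stroke→R1  (J2: bond 3 brought effort, rest push out)
#4 stroke→I2  (0-jn J1 has e-setter on 0)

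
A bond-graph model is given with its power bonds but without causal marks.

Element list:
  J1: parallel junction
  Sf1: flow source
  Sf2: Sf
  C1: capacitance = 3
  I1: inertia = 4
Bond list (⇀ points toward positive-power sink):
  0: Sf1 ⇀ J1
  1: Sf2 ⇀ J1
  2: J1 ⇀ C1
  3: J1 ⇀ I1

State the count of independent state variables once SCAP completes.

b0 stroke→Sf1  (Sf1 fixes flow; stroke at Sf1)
b1 stroke→Sf2  (Sf2 fixes flow; stroke at Sf2)
b2 stroke→J1  (C1 outputs effort q/C1)
b3 stroke→I1  (J1: bond 2 brought effort, rest push out)

2  (C1, I1 all integral)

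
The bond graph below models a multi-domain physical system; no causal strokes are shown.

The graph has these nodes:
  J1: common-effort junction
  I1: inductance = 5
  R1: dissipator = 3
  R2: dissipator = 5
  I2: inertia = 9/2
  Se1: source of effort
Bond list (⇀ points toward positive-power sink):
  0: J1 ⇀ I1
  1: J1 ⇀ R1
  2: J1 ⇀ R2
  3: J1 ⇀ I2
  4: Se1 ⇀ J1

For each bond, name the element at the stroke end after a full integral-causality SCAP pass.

b4 stroke→J1  (Se1 (Se) sets effort on bond)
b0 stroke→I1  (J1 effort already set via bond 4)
b1 stroke→R1  (common-e at J1 fixed by 4)
b2 stroke→R2  (J1: bond 4 brought effort, rest push out)
b3 stroke→I2  (common-e at J1 fixed by 4)

β0 |I1
β1 |R1
β2 |R2
β3 |I2
β4 |J1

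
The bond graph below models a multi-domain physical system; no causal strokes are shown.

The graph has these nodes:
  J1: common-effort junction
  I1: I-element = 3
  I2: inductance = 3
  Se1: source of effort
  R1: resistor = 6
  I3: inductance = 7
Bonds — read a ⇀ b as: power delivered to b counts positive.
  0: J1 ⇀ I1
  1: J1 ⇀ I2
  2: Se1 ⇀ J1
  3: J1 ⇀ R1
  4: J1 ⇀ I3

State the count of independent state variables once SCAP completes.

3  (I1, I2, I3 all integral)

b2 |J1  (Se1 (Se) sets effort on bond)
b0 |I1  (common-e at J1 fixed by 2)
b1 |I2  (common-e at J1 fixed by 2)
b3 |R1  (J1: bond 2 brought effort, rest push out)
b4 |I3  (J1 effort already set via bond 2)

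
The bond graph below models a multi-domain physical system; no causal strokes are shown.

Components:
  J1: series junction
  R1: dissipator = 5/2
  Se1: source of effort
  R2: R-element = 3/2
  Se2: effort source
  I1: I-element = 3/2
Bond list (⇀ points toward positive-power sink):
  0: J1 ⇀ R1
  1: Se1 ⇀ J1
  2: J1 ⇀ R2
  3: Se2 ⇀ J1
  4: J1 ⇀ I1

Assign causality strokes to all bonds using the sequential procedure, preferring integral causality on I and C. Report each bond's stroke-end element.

β0 stroke→J1
β1 stroke→J1
β2 stroke→J1
β3 stroke→J1
β4 stroke→I1

#1 stroke at J1  (Se1 (Se) sets effort on bond)
#3 stroke at J1  (Se2 (Se) sets effort on bond)
#4 stroke at I1  (I1 outputs flow p/I1)
#0 stroke at J1  (J1: bond 4 brought flow, rest push out)
#2 stroke at J1  (J1 flow already set via bond 4)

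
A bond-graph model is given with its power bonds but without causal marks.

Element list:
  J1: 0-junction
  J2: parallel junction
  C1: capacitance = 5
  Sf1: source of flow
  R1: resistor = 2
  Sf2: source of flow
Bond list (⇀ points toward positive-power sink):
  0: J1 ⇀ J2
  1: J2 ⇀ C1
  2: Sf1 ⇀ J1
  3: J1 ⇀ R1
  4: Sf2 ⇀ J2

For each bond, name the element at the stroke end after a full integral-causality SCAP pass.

b2 stroke at Sf1  (Sf1: flow source, stroke at near end)
b4 stroke at Sf2  (source Sf2 imposes f)
b1 stroke at J2  (prefer integral on C1)
b0 stroke at J1  (0-jn J2 has e-setter on 1)
b3 stroke at R1  (J1 effort already set via bond 0)

#0 →J1
#1 →J2
#2 →Sf1
#3 →R1
#4 →Sf2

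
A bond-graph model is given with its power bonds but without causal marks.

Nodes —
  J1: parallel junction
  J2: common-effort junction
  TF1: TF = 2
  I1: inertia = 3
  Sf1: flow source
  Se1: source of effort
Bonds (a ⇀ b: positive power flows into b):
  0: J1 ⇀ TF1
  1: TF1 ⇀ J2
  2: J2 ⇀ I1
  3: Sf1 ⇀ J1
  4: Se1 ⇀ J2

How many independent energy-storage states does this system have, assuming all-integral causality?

b3 |Sf1  (Sf1: flow source, stroke at near end)
b4 |J2  (Se1 fixes effort; stroke away)
b0 |J1  (only one effort-in slot at J1)
b1 |TF1  (J2 effort already set via bond 4)
b2 |I1  (J2: bond 4 brought effort, rest push out)

1  (I1 all integral)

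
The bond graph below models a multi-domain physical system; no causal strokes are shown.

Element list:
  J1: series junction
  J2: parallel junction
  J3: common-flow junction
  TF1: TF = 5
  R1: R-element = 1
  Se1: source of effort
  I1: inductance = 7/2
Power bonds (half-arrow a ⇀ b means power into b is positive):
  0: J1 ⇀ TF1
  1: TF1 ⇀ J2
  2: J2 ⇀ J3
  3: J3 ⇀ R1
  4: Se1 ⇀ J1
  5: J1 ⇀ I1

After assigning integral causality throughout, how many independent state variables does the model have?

bond 4 stroke at J1  (Se1: effort source, stroke at far end)
bond 5 stroke at I1  (prefer integral on I1)
bond 0 stroke at J1  (common-f at J1 fixed by 5)
bond 1 stroke at TF1  (TF TF1: opposite of bond 0)
bond 2 stroke at J2  (only one effort-in slot at J2)
bond 3 stroke at J3  (common-f at J3 fixed by 2)

1  (I1 all integral)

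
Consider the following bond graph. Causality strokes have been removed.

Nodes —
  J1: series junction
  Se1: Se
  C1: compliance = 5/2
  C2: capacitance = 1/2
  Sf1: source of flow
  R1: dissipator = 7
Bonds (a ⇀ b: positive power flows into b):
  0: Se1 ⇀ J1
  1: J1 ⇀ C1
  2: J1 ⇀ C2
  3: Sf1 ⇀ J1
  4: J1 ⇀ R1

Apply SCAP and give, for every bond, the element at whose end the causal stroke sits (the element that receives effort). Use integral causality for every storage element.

β0 stroke→J1
β1 stroke→J1
β2 stroke→J1
β3 stroke→Sf1
β4 stroke→J1

β0 →J1  (Se1: effort source, stroke at far end)
β3 →Sf1  (Sf1 fixes flow; stroke at Sf1)
β1 →J1  (1-jn J1 has f-setter on 3)
β2 →J1  (1-jn J1 has f-setter on 3)
β4 →J1  (1-jn J1 has f-setter on 3)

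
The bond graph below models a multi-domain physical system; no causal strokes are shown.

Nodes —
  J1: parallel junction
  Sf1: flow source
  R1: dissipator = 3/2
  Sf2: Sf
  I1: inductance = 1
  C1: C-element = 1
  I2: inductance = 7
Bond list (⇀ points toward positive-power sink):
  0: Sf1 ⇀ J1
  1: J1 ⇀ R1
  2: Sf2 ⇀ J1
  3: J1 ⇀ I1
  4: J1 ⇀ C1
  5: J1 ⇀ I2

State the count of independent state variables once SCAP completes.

bond 0 stroke at Sf1  (Sf1: flow source, stroke at near end)
bond 2 stroke at Sf2  (Sf2: flow source, stroke at near end)
bond 3 stroke at I1  (I1: I, integral causality)
bond 4 stroke at J1  (C1 outputs effort q/C1)
bond 1 stroke at R1  (0-jn J1 has e-setter on 4)
bond 5 stroke at I2  (common-e at J1 fixed by 4)

3  (C1, I1, I2 all integral)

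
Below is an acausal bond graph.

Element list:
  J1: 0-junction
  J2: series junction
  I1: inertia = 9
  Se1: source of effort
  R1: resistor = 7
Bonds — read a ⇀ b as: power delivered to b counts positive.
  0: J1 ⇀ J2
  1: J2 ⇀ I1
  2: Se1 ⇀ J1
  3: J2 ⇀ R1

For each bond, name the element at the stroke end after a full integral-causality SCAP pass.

b0 stroke at J2
b1 stroke at I1
b2 stroke at J1
b3 stroke at J2

b2 stroke at J1  (Se1 fixes effort; stroke away)
b0 stroke at J2  (J1 effort already set via bond 2)
b1 stroke at I1  (I1 outputs flow p/I1)
b3 stroke at J2  (1-jn J2 has f-setter on 1)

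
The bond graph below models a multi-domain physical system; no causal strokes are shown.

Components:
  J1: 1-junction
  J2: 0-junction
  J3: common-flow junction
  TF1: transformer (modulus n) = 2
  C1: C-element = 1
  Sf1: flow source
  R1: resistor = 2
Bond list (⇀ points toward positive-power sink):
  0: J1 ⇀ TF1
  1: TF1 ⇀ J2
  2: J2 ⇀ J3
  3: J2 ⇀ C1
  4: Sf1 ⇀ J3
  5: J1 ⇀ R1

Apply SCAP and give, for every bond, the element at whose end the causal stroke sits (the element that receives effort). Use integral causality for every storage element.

bond 0 stroke→J1
bond 1 stroke→TF1
bond 2 stroke→J3
bond 3 stroke→J2
bond 4 stroke→Sf1
bond 5 stroke→R1

b4 →Sf1  (Sf1 (Sf) sets flow on bond)
b2 →J3  (1-jn J3 has f-setter on 4)
b3 →J2  (C1: C, integral causality)
b1 →TF1  (J2: bond 3 brought effort, rest push out)
b0 →J1  (TF1 one-in-one-out from 1)
b5 →R1  (J1: last free bond brings flow in)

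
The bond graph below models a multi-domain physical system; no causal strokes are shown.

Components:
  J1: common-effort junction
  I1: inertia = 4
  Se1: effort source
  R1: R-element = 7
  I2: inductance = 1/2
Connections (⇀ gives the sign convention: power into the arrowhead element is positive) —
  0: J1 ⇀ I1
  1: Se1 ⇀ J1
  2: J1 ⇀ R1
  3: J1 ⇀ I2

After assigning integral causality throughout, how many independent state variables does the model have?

#1 |J1  (Se1 (Se) sets effort on bond)
#0 |I1  (J1 effort already set via bond 1)
#2 |R1  (common-e at J1 fixed by 1)
#3 |I2  (J1 effort already set via bond 1)

2  (I1, I2 all integral)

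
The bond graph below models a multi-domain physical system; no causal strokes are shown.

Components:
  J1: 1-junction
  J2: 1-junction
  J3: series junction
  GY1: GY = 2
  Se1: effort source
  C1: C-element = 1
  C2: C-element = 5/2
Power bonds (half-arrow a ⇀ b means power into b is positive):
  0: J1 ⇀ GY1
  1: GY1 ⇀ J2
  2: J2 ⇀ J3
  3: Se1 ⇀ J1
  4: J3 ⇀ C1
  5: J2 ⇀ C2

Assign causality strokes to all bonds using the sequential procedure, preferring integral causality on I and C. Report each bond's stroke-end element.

bond 0 |GY1
bond 1 |GY1
bond 2 |J2
bond 3 |J1
bond 4 |J3
bond 5 |J2

bond 3 stroke at J1  (Se1: effort source, stroke at far end)
bond 0 stroke at GY1  (closing 1-jn rule on J1)
bond 1 stroke at GY1  (through GY1, causality inverts; strokes same side of GY1)
bond 2 stroke at J2  (1-jn J2 has f-setter on 1)
bond 5 stroke at J2  (common-f at J2 fixed by 1)
bond 4 stroke at J3  (1-jn J3 has f-setter on 2)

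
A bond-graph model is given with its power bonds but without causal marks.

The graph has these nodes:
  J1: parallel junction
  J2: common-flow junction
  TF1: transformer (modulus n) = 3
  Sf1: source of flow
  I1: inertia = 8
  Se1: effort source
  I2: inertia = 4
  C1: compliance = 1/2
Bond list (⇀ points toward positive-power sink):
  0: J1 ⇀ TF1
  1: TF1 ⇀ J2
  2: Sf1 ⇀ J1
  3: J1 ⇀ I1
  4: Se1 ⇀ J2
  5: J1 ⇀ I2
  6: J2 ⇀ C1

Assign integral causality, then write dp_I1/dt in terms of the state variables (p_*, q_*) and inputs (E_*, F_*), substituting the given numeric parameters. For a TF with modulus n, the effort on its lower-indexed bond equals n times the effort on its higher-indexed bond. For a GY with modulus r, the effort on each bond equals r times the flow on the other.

b2 →Sf1  (source Sf1 imposes f)
b4 →J2  (Se1 (Se) sets effort on bond)
b3 →I1  (I1 outputs flow p/I1)
b5 →I2  (I2: I, integral causality)
b0 →J1  (J1 needs exactly one e-in)
b1 →TF1  (through TF1, causality passes straight; one stroke at TF1)
b6 →J2  (common-f at J2 fixed by 1)

dp_I1/dt = -3*E_Se1 + 6*q_C1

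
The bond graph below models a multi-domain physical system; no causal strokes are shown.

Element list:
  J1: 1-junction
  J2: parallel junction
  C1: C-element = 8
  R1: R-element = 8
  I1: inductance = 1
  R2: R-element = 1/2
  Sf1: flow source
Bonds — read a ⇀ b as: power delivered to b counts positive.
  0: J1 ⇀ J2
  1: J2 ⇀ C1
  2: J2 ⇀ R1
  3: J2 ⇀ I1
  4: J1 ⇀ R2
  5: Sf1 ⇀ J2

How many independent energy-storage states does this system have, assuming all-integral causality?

β5 |Sf1  (source Sf1 imposes f)
β1 |J2  (C1: C, integral causality)
β0 |J1  (common-e at J2 fixed by 1)
β2 |R1  (J2: bond 1 brought effort, rest push out)
β3 |I1  (J2: bond 1 brought effort, rest push out)
β4 |R2  (J1: last free bond brings flow in)

2  (C1, I1 all integral)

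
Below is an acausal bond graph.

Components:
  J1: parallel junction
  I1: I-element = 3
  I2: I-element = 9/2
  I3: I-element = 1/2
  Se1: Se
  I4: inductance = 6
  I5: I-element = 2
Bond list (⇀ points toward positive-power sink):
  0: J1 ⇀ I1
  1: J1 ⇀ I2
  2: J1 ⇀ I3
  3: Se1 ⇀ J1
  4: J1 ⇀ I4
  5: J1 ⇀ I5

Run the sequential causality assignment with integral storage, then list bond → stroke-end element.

bond 0 →I1
bond 1 →I2
bond 2 →I3
bond 3 →J1
bond 4 →I4
bond 5 →I5

β3 stroke→J1  (Se1 fixes effort; stroke away)
β0 stroke→I1  (J1: bond 3 brought effort, rest push out)
β1 stroke→I2  (common-e at J1 fixed by 3)
β2 stroke→I3  (common-e at J1 fixed by 3)
β4 stroke→I4  (J1: bond 3 brought effort, rest push out)
β5 stroke→I5  (common-e at J1 fixed by 3)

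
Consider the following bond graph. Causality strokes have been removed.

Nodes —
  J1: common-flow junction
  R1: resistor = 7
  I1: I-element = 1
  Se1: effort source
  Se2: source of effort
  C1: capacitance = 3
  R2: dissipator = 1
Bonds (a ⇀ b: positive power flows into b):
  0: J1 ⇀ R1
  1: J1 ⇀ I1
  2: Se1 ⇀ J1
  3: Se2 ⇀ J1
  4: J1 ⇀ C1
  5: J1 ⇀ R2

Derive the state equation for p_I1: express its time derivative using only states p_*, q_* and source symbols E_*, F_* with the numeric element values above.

dp_I1/dt = E_Se1 + E_Se2 - 8*p_I1 - q_C1/3

bond 2 |J1  (Se1: effort source, stroke at far end)
bond 3 |J1  (Se2 fixes effort; stroke away)
bond 1 |I1  (I1 outputs flow p/I1)
bond 0 |J1  (common-f at J1 fixed by 1)
bond 4 |J1  (J1: bond 1 brought flow, rest push out)
bond 5 |J1  (common-f at J1 fixed by 1)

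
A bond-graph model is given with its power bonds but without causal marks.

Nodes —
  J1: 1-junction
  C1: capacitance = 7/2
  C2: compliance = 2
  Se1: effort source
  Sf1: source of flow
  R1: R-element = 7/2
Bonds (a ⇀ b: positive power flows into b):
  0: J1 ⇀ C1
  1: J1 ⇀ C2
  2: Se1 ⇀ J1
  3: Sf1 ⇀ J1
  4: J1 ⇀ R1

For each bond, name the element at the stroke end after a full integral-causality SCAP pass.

b2 →J1  (source Se1 imposes e)
b3 →Sf1  (Sf1 (Sf) sets flow on bond)
b0 →J1  (common-f at J1 fixed by 3)
b1 →J1  (common-f at J1 fixed by 3)
b4 →J1  (J1: bond 3 brought flow, rest push out)

b0 |J1
b1 |J1
b2 |J1
b3 |Sf1
b4 |J1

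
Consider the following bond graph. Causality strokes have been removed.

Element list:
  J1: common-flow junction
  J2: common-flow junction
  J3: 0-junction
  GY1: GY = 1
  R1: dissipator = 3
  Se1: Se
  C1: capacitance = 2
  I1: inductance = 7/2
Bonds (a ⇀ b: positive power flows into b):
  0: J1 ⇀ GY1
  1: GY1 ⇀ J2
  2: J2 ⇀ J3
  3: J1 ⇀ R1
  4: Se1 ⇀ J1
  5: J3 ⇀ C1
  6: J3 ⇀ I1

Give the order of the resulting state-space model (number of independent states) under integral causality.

2  (C1, I1 all integral)

β4 stroke→J1  (source Se1 imposes e)
β5 stroke→J3  (prefer integral on C1)
β2 stroke→J2  (common-e at J3 fixed by 5)
β6 stroke→I1  (J3 effort already set via bond 5)
β1 stroke→GY1  (J2 needs exactly one f-in)
β0 stroke→GY1  (through GY1, causality inverts; strokes same side of GY1)
β3 stroke→J1  (1-jn J1 has f-setter on 0)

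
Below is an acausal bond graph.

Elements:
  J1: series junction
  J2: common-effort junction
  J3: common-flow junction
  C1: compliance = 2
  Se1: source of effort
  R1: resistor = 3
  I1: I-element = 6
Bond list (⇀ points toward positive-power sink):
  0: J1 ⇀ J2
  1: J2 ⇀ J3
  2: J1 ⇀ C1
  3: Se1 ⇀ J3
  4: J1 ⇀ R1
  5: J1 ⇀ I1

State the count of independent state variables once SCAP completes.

2  (C1, I1 all integral)

b3 →J3  (Se1 fixes effort; stroke away)
b1 →J2  (only one flow-in slot at J3)
b0 →J1  (0-jn J2 has e-setter on 1)
b2 →J1  (prefer integral on C1)
b5 →I1  (I1: I, integral causality)
b4 →J1  (common-f at J1 fixed by 5)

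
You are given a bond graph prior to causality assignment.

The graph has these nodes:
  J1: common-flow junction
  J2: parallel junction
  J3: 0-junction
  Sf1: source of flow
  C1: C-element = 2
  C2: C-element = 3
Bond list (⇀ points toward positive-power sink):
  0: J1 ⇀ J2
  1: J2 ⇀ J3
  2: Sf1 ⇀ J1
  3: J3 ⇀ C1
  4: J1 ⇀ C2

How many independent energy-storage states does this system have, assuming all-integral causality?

2  (C1, C2 all integral)

#2 stroke→Sf1  (source Sf1 imposes f)
#0 stroke→J1  (J1 flow already set via bond 2)
#4 stroke→J1  (common-f at J1 fixed by 2)
#1 stroke→J2  (J2 needs exactly one e-in)
#3 stroke→J3  (closing 0-jn rule on J3)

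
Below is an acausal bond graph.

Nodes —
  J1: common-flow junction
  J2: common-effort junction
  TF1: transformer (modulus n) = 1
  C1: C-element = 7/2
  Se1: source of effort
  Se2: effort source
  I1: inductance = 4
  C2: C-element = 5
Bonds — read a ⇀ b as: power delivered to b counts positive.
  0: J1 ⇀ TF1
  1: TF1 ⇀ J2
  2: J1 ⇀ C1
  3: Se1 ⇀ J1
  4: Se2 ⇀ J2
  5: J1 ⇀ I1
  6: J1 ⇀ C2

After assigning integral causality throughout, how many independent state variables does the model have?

3  (C1, C2, I1 all integral)

β3 →J1  (Se1: effort source, stroke at far end)
β4 →J2  (Se2: effort source, stroke at far end)
β1 →TF1  (J2: bond 4 brought effort, rest push out)
β0 →J1  (TF1: transformer flips bond 1)
β2 →J1  (C1: C, integral causality)
β5 →I1  (I1 outputs flow p/I1)
β6 →J1  (J1 flow already set via bond 5)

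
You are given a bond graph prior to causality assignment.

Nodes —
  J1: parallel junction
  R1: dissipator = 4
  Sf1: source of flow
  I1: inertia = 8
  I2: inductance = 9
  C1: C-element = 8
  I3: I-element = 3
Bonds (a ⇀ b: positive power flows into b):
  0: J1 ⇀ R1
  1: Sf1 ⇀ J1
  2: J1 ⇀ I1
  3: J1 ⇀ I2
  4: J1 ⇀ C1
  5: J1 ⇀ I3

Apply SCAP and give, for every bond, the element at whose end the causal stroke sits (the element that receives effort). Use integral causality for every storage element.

β0 |R1
β1 |Sf1
β2 |I1
β3 |I2
β4 |J1
β5 |I3

β1 →Sf1  (Sf1: flow source, stroke at near end)
β2 →I1  (I1 outputs flow p/I1)
β3 →I2  (prefer integral on I2)
β4 →J1  (C1 integral (e out))
β0 →R1  (J1: bond 4 brought effort, rest push out)
β5 →I3  (common-e at J1 fixed by 4)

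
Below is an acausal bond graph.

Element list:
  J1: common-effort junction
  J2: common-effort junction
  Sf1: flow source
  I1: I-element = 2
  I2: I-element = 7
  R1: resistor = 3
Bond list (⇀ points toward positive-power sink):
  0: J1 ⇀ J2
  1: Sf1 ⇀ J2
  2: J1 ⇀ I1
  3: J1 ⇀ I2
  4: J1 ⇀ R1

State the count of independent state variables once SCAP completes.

b1 →Sf1  (Sf1: flow source, stroke at near end)
b0 →J2  (J2: last free bond brings effort in)
b2 →I1  (prefer integral on I1)
b3 →I2  (I2 integral (f out))
b4 →J1  (only one effort-in slot at J1)

2  (I1, I2 all integral)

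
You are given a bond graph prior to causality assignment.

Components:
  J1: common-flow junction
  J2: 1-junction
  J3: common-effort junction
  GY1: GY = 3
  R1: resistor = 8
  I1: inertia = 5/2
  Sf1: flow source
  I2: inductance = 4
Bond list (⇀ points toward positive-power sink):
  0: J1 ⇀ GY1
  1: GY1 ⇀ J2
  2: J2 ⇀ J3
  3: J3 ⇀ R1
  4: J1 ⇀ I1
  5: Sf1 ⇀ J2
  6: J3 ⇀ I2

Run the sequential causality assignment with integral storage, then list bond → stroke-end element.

bond 5 stroke at Sf1  (source Sf1 imposes f)
bond 1 stroke at J2  (1-jn J2 has f-setter on 5)
bond 2 stroke at J2  (J2 flow already set via bond 5)
bond 0 stroke at J1  (GY GY1: same side as bond 1)
bond 4 stroke at I1  (closing 1-jn rule on J1)
bond 6 stroke at I2  (I2: I, integral causality)
bond 3 stroke at J3  (J3 needs exactly one e-in)

b0 stroke at J1
b1 stroke at J2
b2 stroke at J2
b3 stroke at J3
b4 stroke at I1
b5 stroke at Sf1
b6 stroke at I2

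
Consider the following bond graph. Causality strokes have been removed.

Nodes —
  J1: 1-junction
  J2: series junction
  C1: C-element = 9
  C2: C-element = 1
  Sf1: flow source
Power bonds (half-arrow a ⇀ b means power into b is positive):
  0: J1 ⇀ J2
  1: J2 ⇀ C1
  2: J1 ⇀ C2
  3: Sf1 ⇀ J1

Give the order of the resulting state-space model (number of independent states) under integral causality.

β3 →Sf1  (Sf1 (Sf) sets flow on bond)
β0 →J1  (J1 flow already set via bond 3)
β2 →J1  (common-f at J1 fixed by 3)
β1 →J2  (J2: bond 0 brought flow, rest push out)

2  (C1, C2 all integral)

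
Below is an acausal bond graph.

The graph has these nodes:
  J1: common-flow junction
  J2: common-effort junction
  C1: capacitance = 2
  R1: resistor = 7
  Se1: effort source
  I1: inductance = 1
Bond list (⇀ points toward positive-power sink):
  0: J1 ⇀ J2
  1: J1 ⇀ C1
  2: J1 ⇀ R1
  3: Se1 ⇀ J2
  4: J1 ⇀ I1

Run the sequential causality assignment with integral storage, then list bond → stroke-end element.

#0 stroke at J1
#1 stroke at J1
#2 stroke at J1
#3 stroke at J2
#4 stroke at I1

bond 3 stroke→J2  (Se1: effort source, stroke at far end)
bond 0 stroke→J1  (0-jn J2 has e-setter on 3)
bond 1 stroke→J1  (C1 outputs effort q/C1)
bond 4 stroke→I1  (I1 outputs flow p/I1)
bond 2 stroke→J1  (J1 flow already set via bond 4)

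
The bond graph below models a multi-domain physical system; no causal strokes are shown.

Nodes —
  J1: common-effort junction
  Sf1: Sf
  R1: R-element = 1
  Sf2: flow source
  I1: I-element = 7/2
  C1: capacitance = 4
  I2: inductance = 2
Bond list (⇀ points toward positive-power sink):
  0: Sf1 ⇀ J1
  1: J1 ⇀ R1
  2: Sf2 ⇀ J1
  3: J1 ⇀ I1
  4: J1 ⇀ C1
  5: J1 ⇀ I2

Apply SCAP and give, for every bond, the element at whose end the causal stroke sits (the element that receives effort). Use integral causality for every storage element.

β0 stroke at Sf1
β1 stroke at R1
β2 stroke at Sf2
β3 stroke at I1
β4 stroke at J1
β5 stroke at I2

b0 stroke at Sf1  (Sf1: flow source, stroke at near end)
b2 stroke at Sf2  (Sf2 (Sf) sets flow on bond)
b3 stroke at I1  (I1 outputs flow p/I1)
b4 stroke at J1  (C1: C, integral causality)
b1 stroke at R1  (J1 effort already set via bond 4)
b5 stroke at I2  (J1 effort already set via bond 4)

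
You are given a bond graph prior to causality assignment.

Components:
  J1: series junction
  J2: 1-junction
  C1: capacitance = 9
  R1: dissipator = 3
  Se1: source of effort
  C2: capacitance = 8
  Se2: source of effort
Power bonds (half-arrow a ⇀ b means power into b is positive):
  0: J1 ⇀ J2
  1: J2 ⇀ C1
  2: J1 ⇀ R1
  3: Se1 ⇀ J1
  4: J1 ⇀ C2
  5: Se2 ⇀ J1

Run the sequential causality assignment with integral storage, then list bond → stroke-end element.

#3 |J1  (source Se1 imposes e)
#5 |J1  (Se2: effort source, stroke at far end)
#1 |J2  (C1 integral (e out))
#0 |J1  (only one flow-in slot at J2)
#4 |J1  (prefer integral on C2)
#2 |R1  (closing 1-jn rule on J1)

β0 |J1
β1 |J2
β2 |R1
β3 |J1
β4 |J1
β5 |J1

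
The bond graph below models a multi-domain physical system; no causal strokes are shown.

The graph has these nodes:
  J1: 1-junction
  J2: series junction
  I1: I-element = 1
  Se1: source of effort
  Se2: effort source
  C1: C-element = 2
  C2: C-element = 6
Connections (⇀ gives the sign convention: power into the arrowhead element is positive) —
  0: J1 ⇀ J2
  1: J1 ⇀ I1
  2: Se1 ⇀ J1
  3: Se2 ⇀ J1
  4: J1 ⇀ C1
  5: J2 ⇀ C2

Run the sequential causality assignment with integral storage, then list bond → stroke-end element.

#0 |J1
#1 |I1
#2 |J1
#3 |J1
#4 |J1
#5 |J2

β2 stroke→J1  (Se1 fixes effort; stroke away)
β3 stroke→J1  (Se2 (Se) sets effort on bond)
β1 stroke→I1  (prefer integral on I1)
β0 stroke→J1  (common-f at J1 fixed by 1)
β4 stroke→J1  (J1: bond 1 brought flow, rest push out)
β5 stroke→J2  (J2 flow already set via bond 0)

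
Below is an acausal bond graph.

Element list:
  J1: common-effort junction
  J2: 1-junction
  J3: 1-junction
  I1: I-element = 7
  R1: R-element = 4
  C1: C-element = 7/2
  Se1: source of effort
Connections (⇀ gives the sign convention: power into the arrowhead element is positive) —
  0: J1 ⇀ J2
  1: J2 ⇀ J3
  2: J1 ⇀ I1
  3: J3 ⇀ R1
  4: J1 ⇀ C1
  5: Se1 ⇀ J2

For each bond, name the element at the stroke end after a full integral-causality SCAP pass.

b0 |J2
b1 |J3
b2 |I1
b3 |R1
b4 |J1
b5 |J2

β5 stroke→J2  (source Se1 imposes e)
β2 stroke→I1  (I1: I, integral causality)
β4 stroke→J1  (C1: C, integral causality)
β0 stroke→J2  (J1 effort already set via bond 4)
β1 stroke→J3  (J2: last free bond brings flow in)
β3 stroke→R1  (closing 1-jn rule on J3)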